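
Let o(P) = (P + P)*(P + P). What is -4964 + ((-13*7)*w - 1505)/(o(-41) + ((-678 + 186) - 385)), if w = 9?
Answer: -29026832/5847 ≈ -4964.4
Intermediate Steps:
o(P) = 4*P**2 (o(P) = (2*P)*(2*P) = 4*P**2)
-4964 + ((-13*7)*w - 1505)/(o(-41) + ((-678 + 186) - 385)) = -4964 + (-13*7*9 - 1505)/(4*(-41)**2 + ((-678 + 186) - 385)) = -4964 + (-91*9 - 1505)/(4*1681 + (-492 - 385)) = -4964 + (-819 - 1505)/(6724 - 877) = -4964 - 2324/5847 = -29026832/5847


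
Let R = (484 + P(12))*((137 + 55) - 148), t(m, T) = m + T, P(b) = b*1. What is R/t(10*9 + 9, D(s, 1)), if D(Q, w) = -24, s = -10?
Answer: 21824/75 ≈ 290.99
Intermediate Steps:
P(b) = b
t(m, T) = T + m
R = 21824 (R = (484 + 12)*((137 + 55) - 148) = 496*(192 - 148) = 496*44 = 21824)
R/t(10*9 + 9, D(s, 1)) = 21824/(-24 + (10*9 + 9)) = 21824/(-24 + (90 + 9)) = 21824/(-24 + 99) = 21824/75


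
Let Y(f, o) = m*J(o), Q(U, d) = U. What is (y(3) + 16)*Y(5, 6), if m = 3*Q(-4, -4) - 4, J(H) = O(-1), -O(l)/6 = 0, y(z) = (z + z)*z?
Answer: 0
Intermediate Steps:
y(z) = 2*z² (y(z) = (2*z)*z = 2*z²)
O(l) = 0 (O(l) = -6*0 = 0)
J(H) = 0
m = -16 (m = 3*(-4) - 4 = -12 - 4 = -16)
Y(f, o) = 0 (Y(f, o) = -16*0 = 0)
(y(3) + 16)*Y(5, 6) = (2*3² + 16)*0 = (2*9 + 16)*0 = (18 + 16)*0 = 34*0 = 0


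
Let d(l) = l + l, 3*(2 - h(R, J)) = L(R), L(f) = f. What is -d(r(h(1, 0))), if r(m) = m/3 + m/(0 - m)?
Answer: 8/9 ≈ 0.88889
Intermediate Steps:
h(R, J) = 2 - R/3
r(m) = -1 + m/3 (r(m) = m*(1/3) + m/((-m)) = m/3 + m*(-1/m) = m/3 - 1 = -1 + m/3)
d(l) = 2*l
-d(r(h(1, 0))) = -2*(-1 + (2 - 1/3*1)/3) = -2*(-1 + (2 - 1/3)/3) = -2*(-1 + (1/3)*(5/3)) = -2*(-1 + 5/9) = -2*(-4)/9 = -1*(-8/9) = 8/9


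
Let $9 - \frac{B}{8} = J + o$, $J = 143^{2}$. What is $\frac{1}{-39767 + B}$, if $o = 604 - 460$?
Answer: $- \frac{1}{204439} \approx -4.8914 \cdot 10^{-6}$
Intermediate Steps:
$o = 144$ ($o = 604 - 460 = 144$)
$J = 20449$
$B = -164672$ ($B = 72 - 8 \left(20449 + 144\right) = 72 - 164744 = -164672$)
$\frac{1}{-39767 + B} = \frac{1}{-39767 - 164672} = \frac{1}{-204439} = - \frac{1}{204439}$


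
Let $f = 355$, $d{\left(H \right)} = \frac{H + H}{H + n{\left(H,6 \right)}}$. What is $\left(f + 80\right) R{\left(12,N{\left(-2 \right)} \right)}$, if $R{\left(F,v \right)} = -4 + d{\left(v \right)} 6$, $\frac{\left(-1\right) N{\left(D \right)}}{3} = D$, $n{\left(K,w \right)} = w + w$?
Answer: $0$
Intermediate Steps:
$n{\left(K,w \right)} = 2 w$
$d{\left(H \right)} = \frac{2 H}{12 + H}$ ($d{\left(H \right)} = \frac{H + H}{H + 2 \cdot 6} = \frac{2 H}{H + 12} = \frac{2 H}{12 + H}$)
$N{\left(D \right)} = - 3 D$
$R{\left(F,v \right)} = -4 + \frac{12 v}{12 + v}$ ($R{\left(F,v \right)} = -4 + \frac{2 v}{12 + v} 6 = -4 + \frac{12 v}{12 + v}$)
$\left(f + 80\right) R{\left(12,N{\left(-2 \right)} \right)} = \left(355 + 80\right) \frac{8 \left(-6 - -6\right)}{12 - -6} = 435 \frac{8 \left(-6 + 6\right)}{12 + 6} = 435 \cdot 8 \cdot \frac{1}{18} \cdot 0 = 435 \cdot 0 = 0$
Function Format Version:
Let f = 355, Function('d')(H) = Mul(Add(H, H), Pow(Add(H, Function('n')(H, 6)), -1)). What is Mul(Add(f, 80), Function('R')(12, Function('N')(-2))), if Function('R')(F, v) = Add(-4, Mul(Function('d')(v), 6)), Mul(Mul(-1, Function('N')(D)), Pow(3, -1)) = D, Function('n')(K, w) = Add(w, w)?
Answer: 0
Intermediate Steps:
Function('n')(K, w) = Mul(2, w)
Function('d')(H) = Mul(2, H, Pow(Add(12, H), -1)) (Function('d')(H) = Mul(Add(H, H), Pow(Add(H, Mul(2, 6)), -1)) = Mul(Mul(2, H), Pow(Add(H, 12), -1)) = Mul(Mul(2, H), Pow(Add(12, H), -1)) = Mul(2, H, Pow(Add(12, H), -1)))
Function('N')(D) = Mul(-3, D)
Function('R')(F, v) = Add(-4, Mul(12, v, Pow(Add(12, v), -1))) (Function('R')(F, v) = Add(-4, Mul(Mul(2, v, Pow(Add(12, v), -1)), 6)) = Add(-4, Mul(12, v, Pow(Add(12, v), -1))))
Mul(Add(f, 80), Function('R')(12, Function('N')(-2))) = Mul(Add(355, 80), Mul(8, Pow(Add(12, Mul(-3, -2)), -1), Add(-6, Mul(-3, -2)))) = Mul(435, Mul(8, Pow(Add(12, 6), -1), Add(-6, 6))) = Mul(435, Mul(8, Pow(18, -1), 0)) = Mul(435, Mul(8, Rational(1, 18), 0)) = Mul(435, 0) = 0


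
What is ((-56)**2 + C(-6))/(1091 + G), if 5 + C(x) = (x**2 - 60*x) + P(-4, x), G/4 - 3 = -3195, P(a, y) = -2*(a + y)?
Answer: -3547/11677 ≈ -0.30376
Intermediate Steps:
P(a, y) = -2*a - 2*y
G = -12768 (G = 12 + 4*(-3195) = 12 - 12780 = -12768)
C(x) = 3 + x**2 - 62*x (C(x) = -5 + ((x**2 - 60*x) + (-2*(-4) - 2*x)) = -5 + ((x**2 - 60*x) + (8 - 2*x)) = -5 + (8 + x**2 - 62*x) = 3 + x**2 - 62*x)
((-56)**2 + C(-6))/(1091 + G) = ((-56)**2 + (3 + (-6)**2 - 62*(-6)))/(1091 - 12768) = (3136 + (3 + 36 + 372))/(-11677) = (3136 + 411)*(-1/11677) = 3547*(-1/11677) = -3547/11677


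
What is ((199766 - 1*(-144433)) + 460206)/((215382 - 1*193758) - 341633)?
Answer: -804405/320009 ≈ -2.5137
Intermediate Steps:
((199766 - 1*(-144433)) + 460206)/((215382 - 1*193758) - 341633) = ((199766 + 144433) + 460206)/((215382 - 193758) - 341633) = (344199 + 460206)/(21624 - 341633) = 804405/(-320009) = 804405*(-1/320009) = -804405/320009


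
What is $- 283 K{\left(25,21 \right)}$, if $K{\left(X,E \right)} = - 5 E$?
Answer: $29715$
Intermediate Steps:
$- 283 K{\left(25,21 \right)} = - 283 \left(\left(-5\right) 21\right) = \left(-283\right) \left(-105\right) = 29715$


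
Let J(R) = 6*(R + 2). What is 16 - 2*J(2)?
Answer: -32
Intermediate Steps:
J(R) = 12 + 6*R (J(R) = 6*(2 + R) = 12 + 6*R)
16 - 2*J(2) = 16 - 2*(12 + 6*2) = 16 - 2*(12 + 12) = 16 - 2*24 = 16 - 48 = -32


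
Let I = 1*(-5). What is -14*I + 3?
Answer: 73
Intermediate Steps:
I = -5
-14*I + 3 = -14*(-5) + 3 = 70 + 3 = 73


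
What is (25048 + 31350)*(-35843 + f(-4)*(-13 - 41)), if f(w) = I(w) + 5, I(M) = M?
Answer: -2024519006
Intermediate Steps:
f(w) = 5 + w (f(w) = w + 5 = 5 + w)
(25048 + 31350)*(-35843 + f(-4)*(-13 - 41)) = (25048 + 31350)*(-35843 + (5 - 4)*(-13 - 41)) = 56398*(-35843 + 1*(-54)) = 56398*(-35843 - 54) = 56398*(-35897) = -2024519006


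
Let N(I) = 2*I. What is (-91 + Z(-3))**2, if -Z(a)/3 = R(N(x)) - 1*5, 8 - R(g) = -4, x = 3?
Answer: 12544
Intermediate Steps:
R(g) = 12 (R(g) = 8 - 1*(-4) = 8 + 4 = 12)
Z(a) = -21 (Z(a) = -3*(12 - 1*5) = -3*(12 - 5) = -3*7 = -21)
(-91 + Z(-3))**2 = (-91 - 21)**2 = (-112)**2 = 12544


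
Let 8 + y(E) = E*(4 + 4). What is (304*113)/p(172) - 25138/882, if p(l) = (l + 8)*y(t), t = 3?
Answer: -146177/8820 ≈ -16.573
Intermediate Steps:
y(E) = -8 + 8*E (y(E) = -8 + E*(4 + 4) = -8 + E*8 = -8 + 8*E)
p(l) = 128 + 16*l (p(l) = (l + 8)*(-8 + 8*3) = (8 + l)*(-8 + 24) = (8 + l)*16 = 128 + 16*l)
(304*113)/p(172) - 25138/882 = (304*113)/(128 + 16*172) - 25138/882 = 34352/(128 + 2752) - 25138*1/882 = 34352/2880 - 12569/441 = 34352*(1/2880) - 12569/441 = 2147/180 - 12569/441 = -146177/8820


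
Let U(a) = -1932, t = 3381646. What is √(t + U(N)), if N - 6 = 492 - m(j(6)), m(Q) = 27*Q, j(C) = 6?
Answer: √3379714 ≈ 1838.4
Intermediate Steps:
N = 336 (N = 6 + (492 - 27*6) = 6 + (492 - 1*162) = 6 + (492 - 162) = 6 + 330 = 336)
√(t + U(N)) = √(3381646 - 1932) = √3379714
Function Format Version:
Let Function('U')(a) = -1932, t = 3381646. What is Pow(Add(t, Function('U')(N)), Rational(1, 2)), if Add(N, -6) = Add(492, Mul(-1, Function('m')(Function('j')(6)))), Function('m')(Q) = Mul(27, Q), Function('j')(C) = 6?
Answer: Pow(3379714, Rational(1, 2)) ≈ 1838.4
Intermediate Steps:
N = 336 (N = Add(6, Add(492, Mul(-1, Mul(27, 6)))) = Add(6, Add(492, Mul(-1, 162))) = Add(6, Add(492, -162)) = Add(6, 330) = 336)
Pow(Add(t, Function('U')(N)), Rational(1, 2)) = Pow(Add(3381646, -1932), Rational(1, 2)) = Pow(3379714, Rational(1, 2))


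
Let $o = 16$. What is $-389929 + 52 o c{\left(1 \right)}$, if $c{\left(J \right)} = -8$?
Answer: $-396585$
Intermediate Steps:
$-389929 + 52 o c{\left(1 \right)} = -389929 + 52 \cdot 16 \left(-8\right) = -389929 + 832 \left(-8\right) = -389929 - 6656 = -396585$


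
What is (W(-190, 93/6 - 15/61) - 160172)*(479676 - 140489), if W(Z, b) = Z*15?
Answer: -55294943114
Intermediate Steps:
W(Z, b) = 15*Z
(W(-190, 93/6 - 15/61) - 160172)*(479676 - 140489) = (15*(-190) - 160172)*(479676 - 140489) = (-2850 - 160172)*339187 = -163022*339187 = -55294943114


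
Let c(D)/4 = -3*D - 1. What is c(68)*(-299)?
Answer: 245180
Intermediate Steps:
c(D) = -4 - 12*D (c(D) = 4*(-3*D - 1) = 4*(-1 - 3*D) = -4 - 12*D)
c(68)*(-299) = (-4 - 12*68)*(-299) = (-4 - 816)*(-299) = -820*(-299) = 245180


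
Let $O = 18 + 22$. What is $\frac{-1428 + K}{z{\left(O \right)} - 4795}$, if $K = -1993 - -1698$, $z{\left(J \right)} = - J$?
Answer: $\frac{1723}{4835} \approx 0.35636$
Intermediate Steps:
$O = 40$
$K = -295$ ($K = -1993 + 1698 = -295$)
$\frac{-1428 + K}{z{\left(O \right)} - 4795} = \frac{-1428 - 295}{\left(-1\right) 40 - 4795} = - \frac{1723}{-40 - 4795} = - \frac{1723}{-4835} = \left(-1723\right) \left(- \frac{1}{4835}\right) = \frac{1723}{4835}$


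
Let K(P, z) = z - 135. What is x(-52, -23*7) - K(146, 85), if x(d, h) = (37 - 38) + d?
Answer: -3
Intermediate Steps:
K(P, z) = -135 + z
x(d, h) = -1 + d
x(-52, -23*7) - K(146, 85) = (-1 - 52) - (-135 + 85) = -53 - 1*(-50) = -53 + 50 = -3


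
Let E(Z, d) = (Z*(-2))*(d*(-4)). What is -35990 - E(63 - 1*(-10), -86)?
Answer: 14234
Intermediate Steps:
E(Z, d) = 8*Z*d (E(Z, d) = (-2*Z)*(-4*d) = 8*Z*d)
-35990 - E(63 - 1*(-10), -86) = -35990 - 8*(63 - 1*(-10))*(-86) = -35990 - 8*(63 + 10)*(-86) = -35990 - 8*73*(-86) = -35990 - 1*(-50224) = -35990 + 50224 = 14234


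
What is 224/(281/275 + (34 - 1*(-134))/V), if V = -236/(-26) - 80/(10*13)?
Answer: 61600/5741 ≈ 10.730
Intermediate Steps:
V = 110/13 (V = -236*(-1/26) - 80/130 = 118/13 - 80*1/130 = 118/13 - 8/13 = 110/13 ≈ 8.4615)
224/(281/275 + (34 - 1*(-134))/V) = 224/(281/275 + (34 - 1*(-134))/(110/13)) = 224/(281*(1/275) + (34 + 134)*(13/110)) = 224/(281/275 + 168*(13/110)) = 224/(281/275 + 1092/55) = 224/(5741/275) = 224*(275/5741) = 61600/5741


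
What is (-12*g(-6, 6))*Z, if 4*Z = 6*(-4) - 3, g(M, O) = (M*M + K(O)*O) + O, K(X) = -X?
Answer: 486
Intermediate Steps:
g(M, O) = O + M² - O² (g(M, O) = (M*M + (-O)*O) + O = (M² - O²) + O = O + M² - O²)
Z = -27/4 (Z = (6*(-4) - 3)/4 = (-24 - 3)/4 = (¼)*(-27) = -27/4 ≈ -6.7500)
(-12*g(-6, 6))*Z = -12*(6 + (-6)² - 1*6²)*(-27/4) = -12*(6 + 36 - 1*36)*(-27/4) = -12*(6 + 36 - 36)*(-27/4) = -12*6*(-27/4) = -72*(-27/4) = 486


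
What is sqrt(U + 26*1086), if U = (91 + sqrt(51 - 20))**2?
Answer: sqrt(36548 + 182*sqrt(31)) ≈ 193.81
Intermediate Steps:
U = (91 + sqrt(31))**2 ≈ 9325.3
sqrt(U + 26*1086) = sqrt((91 + sqrt(31))**2 + 26*1086) = sqrt((91 + sqrt(31))**2 + 28236) = sqrt(28236 + (91 + sqrt(31))**2)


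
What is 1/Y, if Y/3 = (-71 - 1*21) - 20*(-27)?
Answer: 1/1344 ≈ 0.00074405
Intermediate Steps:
Y = 1344 (Y = 3*((-71 - 1*21) - 20*(-27)) = 3*((-71 - 21) + 540) = 3*(-92 + 540) = 3*448 = 1344)
1/Y = 1/1344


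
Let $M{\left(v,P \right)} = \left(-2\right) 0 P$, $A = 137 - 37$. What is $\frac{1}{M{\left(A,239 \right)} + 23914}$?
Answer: $\frac{1}{23914} \approx 4.1817 \cdot 10^{-5}$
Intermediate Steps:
$A = 100$ ($A = 137 - 37 = 100$)
$M{\left(v,P \right)} = 0$ ($M{\left(v,P \right)} = 0 P = 0$)
$\frac{1}{M{\left(A,239 \right)} + 23914} = \frac{1}{0 + 23914} = \frac{1}{23914}$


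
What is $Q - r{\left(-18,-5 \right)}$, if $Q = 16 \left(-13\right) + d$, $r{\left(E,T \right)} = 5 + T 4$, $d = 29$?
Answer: $-164$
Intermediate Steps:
$r{\left(E,T \right)} = 5 + 4 T$
$Q = -179$ ($Q = 16 \left(-13\right) + 29 = -208 + 29 = -179$)
$Q - r{\left(-18,-5 \right)} = -179 - \left(5 + 4 \left(-5\right)\right) = -179 - \left(5 - 20\right) = -179 - -15 = -179 + 15 = -164$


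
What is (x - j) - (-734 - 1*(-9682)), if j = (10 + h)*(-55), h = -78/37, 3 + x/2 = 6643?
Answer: 176344/37 ≈ 4766.1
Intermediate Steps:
x = 13280 (x = -6 + 2*6643 = -6 + 13286 = 13280)
h = -78/37 (h = -78*1/37 = -78/37 ≈ -2.1081)
j = -16060/37 (j = (10 - 78/37)*(-55) = (292/37)*(-55) = -16060/37 ≈ -434.05)
(x - j) - (-734 - 1*(-9682)) = (13280 - 1*(-16060/37)) - (-734 - 1*(-9682)) = (13280 + 16060/37) - (-734 + 9682) = 507420/37 - 1*8948 = 507420/37 - 8948 = 176344/37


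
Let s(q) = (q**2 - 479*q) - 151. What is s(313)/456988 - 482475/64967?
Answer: -31981521529/4241305628 ≈ -7.5405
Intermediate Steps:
s(q) = -151 + q**2 - 479*q
s(313)/456988 - 482475/64967 = (-151 + 313**2 - 479*313)/456988 - 482475/64967 = (-151 + 97969 - 149927)*(1/456988) - 482475*1/64967 = -52109*1/456988 - 68925/9281 = -52109/456988 - 68925/9281 = -31981521529/4241305628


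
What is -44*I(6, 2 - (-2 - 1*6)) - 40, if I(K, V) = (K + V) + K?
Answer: -1008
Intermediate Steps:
I(K, V) = V + 2*K
-44*I(6, 2 - (-2 - 1*6)) - 40 = -44*((2 - (-2 - 1*6)) + 2*6) - 40 = -44*((2 - (-2 - 6)) + 12) - 40 = -44*((2 - 1*(-8)) + 12) - 40 = -44*((2 + 8) + 12) - 40 = -44*(10 + 12) - 40 = -44*22 - 40 = -968 - 40 = -1008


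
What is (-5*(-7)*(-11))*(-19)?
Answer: 7315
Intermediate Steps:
(-5*(-7)*(-11))*(-19) = (35*(-11))*(-19) = -385*(-19) = 7315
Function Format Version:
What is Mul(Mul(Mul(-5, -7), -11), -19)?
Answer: 7315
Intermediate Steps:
Mul(Mul(Mul(-5, -7), -11), -19) = Mul(Mul(35, -11), -19) = Mul(-385, -19) = 7315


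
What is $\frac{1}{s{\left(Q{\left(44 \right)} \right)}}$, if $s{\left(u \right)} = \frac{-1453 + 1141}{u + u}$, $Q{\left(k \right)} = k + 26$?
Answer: $- \frac{35}{78} \approx -0.44872$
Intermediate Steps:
$Q{\left(k \right)} = 26 + k$
$s{\left(u \right)} = - \frac{156}{u}$ ($s{\left(u \right)} = - \frac{312}{2 u} = - 312 \frac{1}{2 u} = - \frac{156}{u}$)
$\frac{1}{s{\left(Q{\left(44 \right)} \right)}} = \frac{1}{\left(-156\right) \frac{1}{26 + 44}} = \frac{1}{\left(-156\right) \frac{1}{70}} = \frac{1}{- \frac{78}{35}} = - \frac{35}{78}$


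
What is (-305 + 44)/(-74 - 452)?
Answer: 261/526 ≈ 0.49620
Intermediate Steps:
(-305 + 44)/(-74 - 452) = -261/(-526) = -261*(-1/526) = 261/526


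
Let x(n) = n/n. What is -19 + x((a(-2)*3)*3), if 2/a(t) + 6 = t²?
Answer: -18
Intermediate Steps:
a(t) = 2/(-6 + t²)
x(n) = 1
-19 + x((a(-2)*3)*3) = -19 + 1 = -18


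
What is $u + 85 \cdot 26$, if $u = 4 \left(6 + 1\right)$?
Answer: $2238$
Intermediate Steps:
$u = 28$ ($u = 4 \cdot 7 = 28$)
$u + 85 \cdot 26 = 28 + 85 \cdot 26 = 28 + 2210 = 2238$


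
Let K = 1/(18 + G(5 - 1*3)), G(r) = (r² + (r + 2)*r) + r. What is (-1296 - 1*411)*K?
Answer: -1707/32 ≈ -53.344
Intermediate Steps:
G(r) = r + r² + r*(2 + r) (G(r) = (r² + (2 + r)*r) + r = (r² + r*(2 + r)) + r = r + r² + r*(2 + r))
K = 1/32 (K = 1/(18 + (5 - 1*3)*(3 + 2*(5 - 1*3))) = 1/(18 + (5 - 3)*(3 + 2*(5 - 3))) = 1/(18 + 2*(3 + 2*2)) = 1/(18 + 2*(3 + 4)) = 1/(18 + 2*7) = 1/(18 + 14) = 1/32 ≈ 0.031250)
(-1296 - 1*411)*K = (-1296 - 1*411)*(1/32) = (-1296 - 411)*(1/32) = -1707*1/32 = -1707/32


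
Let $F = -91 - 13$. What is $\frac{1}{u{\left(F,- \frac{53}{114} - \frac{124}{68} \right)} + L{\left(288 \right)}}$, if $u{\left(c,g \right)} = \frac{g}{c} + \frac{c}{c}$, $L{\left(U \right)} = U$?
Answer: $\frac{201552}{58252963} \approx 0.0034599$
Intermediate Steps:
$F = -104$ ($F = -91 - 13 = -104$)
$u{\left(c,g \right)} = 1 + \frac{g}{c}$ ($u{\left(c,g \right)} = \frac{g}{c} + 1 = 1 + \frac{g}{c}$)
$\frac{1}{u{\left(F,- \frac{53}{114} - \frac{124}{68} \right)} + L{\left(288 \right)}} = \frac{1}{\frac{-104 - \left(\frac{31}{17} + \frac{53}{114}\right)}{-104} + 288} = \frac{1}{- \frac{-104 - \frac{4435}{1938}}{104} + 288} = \frac{1}{\left(- \frac{1}{104}\right) \left(- \frac{205987}{1938}\right) + 288} = \frac{1}{\frac{205987}{201552} + 288} = \frac{1}{\frac{58252963}{201552}} = \frac{201552}{58252963}$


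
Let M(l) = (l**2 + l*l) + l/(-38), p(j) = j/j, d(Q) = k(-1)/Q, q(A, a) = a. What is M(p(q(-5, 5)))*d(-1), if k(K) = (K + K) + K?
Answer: 225/38 ≈ 5.9211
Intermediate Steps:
k(K) = 3*K (k(K) = 2*K + K = 3*K)
d(Q) = -3/Q (d(Q) = (3*(-1))/Q = -3/Q)
p(j) = 1
M(l) = 2*l**2 - l/38 (M(l) = (l**2 + l**2) + l*(-1/38) = 2*l**2 - l/38)
M(p(q(-5, 5)))*d(-1) = ((1/38)*1*(-1 + 76*1))*(-3/(-1)) = ((1/38)*1*(-1 + 76))*(-3*(-1)) = ((1/38)*1*75)*3 = (75/38)*3 = 225/38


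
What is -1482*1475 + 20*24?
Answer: -2185470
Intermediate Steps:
-1482*1475 + 20*24 = -2185950 + 480 = -2185470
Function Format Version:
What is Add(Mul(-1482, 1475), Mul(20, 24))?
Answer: -2185470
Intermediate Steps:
Add(Mul(-1482, 1475), Mul(20, 24)) = Add(-2185950, 480) = -2185470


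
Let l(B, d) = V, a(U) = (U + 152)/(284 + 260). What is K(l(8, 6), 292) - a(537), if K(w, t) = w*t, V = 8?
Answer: 1270095/544 ≈ 2334.7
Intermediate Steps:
a(U) = 19/68 + U/544 (a(U) = (152 + U)/544 = (152 + U)*(1/544) = 19/68 + U/544)
l(B, d) = 8
K(w, t) = t*w
K(l(8, 6), 292) - a(537) = 292*8 - (19/68 + (1/544)*537) = 2336 - (19/68 + 537/544) = 2336 - 1*689/544 = 2336 - 689/544 = 1270095/544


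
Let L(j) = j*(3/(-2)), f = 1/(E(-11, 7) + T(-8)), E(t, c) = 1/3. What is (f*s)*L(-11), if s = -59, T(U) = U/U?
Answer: -5841/8 ≈ -730.13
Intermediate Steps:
T(U) = 1
E(t, c) = ⅓
f = ¾ (f = 1/(⅓ + 1) = 1/(4/3) = ¾ ≈ 0.75000)
L(j) = -3*j/2 (L(j) = j*(3*(-½)) = j*(-3/2) = -3*j/2)
(f*s)*L(-11) = ((¾)*(-59))*(-3/2*(-11)) = -177/4*33/2 = -5841/8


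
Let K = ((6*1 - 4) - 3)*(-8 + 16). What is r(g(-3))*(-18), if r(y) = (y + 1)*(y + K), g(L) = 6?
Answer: 252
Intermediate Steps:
K = -8 (K = ((6 - 4) - 3)*8 = (2 - 3)*8 = -1*8 = -8)
r(y) = (1 + y)*(-8 + y) (r(y) = (y + 1)*(y - 8) = (1 + y)*(-8 + y))
r(g(-3))*(-18) = (-8 + 6**2 - 7*6)*(-18) = (-8 + 36 - 42)*(-18) = -14*(-18) = 252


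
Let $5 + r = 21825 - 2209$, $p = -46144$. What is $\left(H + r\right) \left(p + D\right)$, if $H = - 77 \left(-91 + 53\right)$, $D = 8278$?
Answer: $-853386042$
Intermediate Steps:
$r = 19611$ ($r = -5 + \left(21825 - 2209\right) = -5 + 19616 = 19611$)
$H = 2926$ ($H = \left(-77\right) \left(-38\right) = 2926$)
$\left(H + r\right) \left(p + D\right) = \left(2926 + 19611\right) \left(-46144 + 8278\right) = 22537 \left(-37866\right) = -853386042$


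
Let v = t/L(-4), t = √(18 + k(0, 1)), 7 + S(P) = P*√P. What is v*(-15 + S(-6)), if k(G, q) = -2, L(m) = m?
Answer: 22 + 6*I*√6 ≈ 22.0 + 14.697*I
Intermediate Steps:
S(P) = -7 + P^(3/2) (S(P) = -7 + P*√P = -7 + P^(3/2))
t = 4 (t = √(18 - 2) = √16 = 4)
v = -1 (v = 4/(-4) = 4*(-¼) = -1)
v*(-15 + S(-6)) = -(-15 + (-7 + (-6)^(3/2))) = -(-15 + (-7 - 6*I*√6)) = -(-22 - 6*I*√6) = 22 + 6*I*√6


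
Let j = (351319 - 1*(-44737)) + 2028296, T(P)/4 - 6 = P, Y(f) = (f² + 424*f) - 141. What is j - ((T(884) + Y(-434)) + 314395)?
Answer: 2102198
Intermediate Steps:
Y(f) = -141 + f² + 424*f
T(P) = 24 + 4*P
j = 2424352 (j = (351319 + 44737) + 2028296 = 396056 + 2028296 = 2424352)
j - ((T(884) + Y(-434)) + 314395) = 2424352 - (((24 + 4*884) + (-141 + (-434)² + 424*(-434))) + 314395) = 2424352 - (((24 + 3536) + (-141 + 188356 - 184016)) + 314395) = 2424352 - ((3560 + 4199) + 314395) = 2424352 - (7759 + 314395) = 2424352 - 1*322154 = 2424352 - 322154 = 2102198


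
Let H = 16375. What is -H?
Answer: -16375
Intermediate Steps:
-H = -1*16375 = -16375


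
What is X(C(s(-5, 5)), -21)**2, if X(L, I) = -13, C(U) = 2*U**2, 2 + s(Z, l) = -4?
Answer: 169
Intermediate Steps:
s(Z, l) = -6 (s(Z, l) = -2 - 4 = -6)
X(C(s(-5, 5)), -21)**2 = (-13)**2 = 169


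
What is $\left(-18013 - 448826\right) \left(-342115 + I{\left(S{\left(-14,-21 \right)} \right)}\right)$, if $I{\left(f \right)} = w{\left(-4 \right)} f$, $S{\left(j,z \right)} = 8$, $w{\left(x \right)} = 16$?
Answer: $159652869093$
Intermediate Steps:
$I{\left(f \right)} = 16 f$
$\left(-18013 - 448826\right) \left(-342115 + I{\left(S{\left(-14,-21 \right)} \right)}\right) = \left(-18013 - 448826\right) \left(-342115 + 16 \cdot 8\right) = - 466839 \left(-342115 + 128\right) = \left(-466839\right) \left(-341987\right) = 159652869093$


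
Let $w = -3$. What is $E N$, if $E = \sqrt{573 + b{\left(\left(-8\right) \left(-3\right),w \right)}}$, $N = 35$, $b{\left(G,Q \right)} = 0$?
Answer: $35 \sqrt{573} \approx 837.81$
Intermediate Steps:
$E = \sqrt{573}$ ($E = \sqrt{573 + 0} = \sqrt{573} \approx 23.937$)
$E N = \sqrt{573} \cdot 35 = 35 \sqrt{573}$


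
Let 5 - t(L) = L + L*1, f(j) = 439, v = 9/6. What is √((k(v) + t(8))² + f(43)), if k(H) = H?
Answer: √2117/2 ≈ 23.005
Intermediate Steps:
v = 3/2 (v = 9*(⅙) = 3/2 ≈ 1.5000)
t(L) = 5 - 2*L (t(L) = 5 - (L + L*1) = 5 - (L + L) = 5 - 2*L)
√((k(v) + t(8))² + f(43)) = √((3/2 + (5 - 2*8))² + 439) = √((3/2 + (5 - 16))² + 439) = √((3/2 - 11)² + 439) = √((-19/2)² + 439) = √(361/4 + 439) = √(2117/4) = √2117/2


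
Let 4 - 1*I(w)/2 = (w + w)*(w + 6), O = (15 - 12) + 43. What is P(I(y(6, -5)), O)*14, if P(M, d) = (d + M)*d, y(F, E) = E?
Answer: 47656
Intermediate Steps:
O = 46 (O = 3 + 43 = 46)
I(w) = 8 - 4*w*(6 + w) (I(w) = 8 - 2*(w + w)*(w + 6) = 8 - 2*2*w*(6 + w) = 8 - 4*w*(6 + w))
P(M, d) = d*(M + d) (P(M, d) = (M + d)*d = d*(M + d))
P(I(y(6, -5)), O)*14 = (46*((8 - 24*(-5) - 4*(-5)**2) + 46))*14 = (46*((8 + 120 - 4*25) + 46))*14 = (46*((8 + 120 - 100) + 46))*14 = (46*(28 + 46))*14 = (46*74)*14 = 3404*14 = 47656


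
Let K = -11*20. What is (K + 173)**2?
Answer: 2209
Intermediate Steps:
K = -220
(K + 173)**2 = (-220 + 173)**2 = (-47)**2 = 2209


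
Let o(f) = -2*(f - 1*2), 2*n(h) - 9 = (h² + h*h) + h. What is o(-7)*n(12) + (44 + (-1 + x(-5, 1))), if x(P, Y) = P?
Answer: 2819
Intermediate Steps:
n(h) = 9/2 + h² + h/2 (n(h) = 9/2 + ((h² + h*h) + h)/2 = 9/2 + ((h² + h²) + h)/2 = 9/2 + (2*h² + h)/2 = 9/2 + (h + 2*h²)/2 = 9/2 + (h² + h/2) = 9/2 + h² + h/2)
o(f) = 4 - 2*f (o(f) = -2*(f - 2) = -2*(-2 + f) = 4 - 2*f)
o(-7)*n(12) + (44 + (-1 + x(-5, 1))) = (4 - 2*(-7))*(9/2 + 12² + (½)*12) + (44 + (-1 - 5)) = (4 + 14)*(9/2 + 144 + 6) + (44 - 6) = 18*(309/2) + 38 = 2781 + 38 = 2819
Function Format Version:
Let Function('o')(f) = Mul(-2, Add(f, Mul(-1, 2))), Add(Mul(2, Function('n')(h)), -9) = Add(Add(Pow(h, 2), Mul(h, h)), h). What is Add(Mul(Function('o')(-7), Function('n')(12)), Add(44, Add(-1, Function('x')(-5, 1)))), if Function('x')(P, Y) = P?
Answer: 2819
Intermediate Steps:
Function('n')(h) = Add(Rational(9, 2), Pow(h, 2), Mul(Rational(1, 2), h)) (Function('n')(h) = Add(Rational(9, 2), Mul(Rational(1, 2), Add(Add(Pow(h, 2), Mul(h, h)), h))) = Add(Rational(9, 2), Mul(Rational(1, 2), Add(Add(Pow(h, 2), Pow(h, 2)), h))) = Add(Rational(9, 2), Mul(Rational(1, 2), Add(Mul(2, Pow(h, 2)), h))) = Add(Rational(9, 2), Mul(Rational(1, 2), Add(h, Mul(2, Pow(h, 2))))) = Add(Rational(9, 2), Add(Pow(h, 2), Mul(Rational(1, 2), h))) = Add(Rational(9, 2), Pow(h, 2), Mul(Rational(1, 2), h)))
Function('o')(f) = Add(4, Mul(-2, f)) (Function('o')(f) = Mul(-2, Add(f, -2)) = Mul(-2, Add(-2, f)) = Add(4, Mul(-2, f)))
Add(Mul(Function('o')(-7), Function('n')(12)), Add(44, Add(-1, Function('x')(-5, 1)))) = Add(Mul(Add(4, Mul(-2, -7)), Add(Rational(9, 2), Pow(12, 2), Mul(Rational(1, 2), 12))), Add(44, Add(-1, -5))) = Add(Mul(Add(4, 14), Add(Rational(9, 2), 144, 6)), Add(44, -6)) = Add(Mul(18, Rational(309, 2)), 38) = Add(2781, 38) = 2819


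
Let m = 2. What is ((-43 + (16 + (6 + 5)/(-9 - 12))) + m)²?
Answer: 287296/441 ≈ 651.46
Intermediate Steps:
((-43 + (16 + (6 + 5)/(-9 - 12))) + m)² = ((-43 + (16 + (6 + 5)/(-9 - 12))) + 2)² = ((-43 + (16 + 11/(-21))) + 2)² = ((-43 + (16 + 11*(-1/21))) + 2)² = ((-43 + (16 - 11/21)) + 2)² = ((-43 + 325/21) + 2)² = (-578/21 + 2)² = (-536/21)² = 287296/441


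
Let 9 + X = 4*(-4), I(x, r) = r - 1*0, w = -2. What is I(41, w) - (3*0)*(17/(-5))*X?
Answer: -2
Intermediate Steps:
I(x, r) = r (I(x, r) = r + 0 = r)
X = -25 (X = -9 + 4*(-4) = -9 - 16 = -25)
I(41, w) - (3*0)*(17/(-5))*X = -2 - (3*0)*(17/(-5))*(-25) = -2 - 0*(17*(-⅕))*(-25) = -2 - 0*(-17/5)*(-25) = -2 - 0*(-25) = -2 - 1*0 = -2 + 0 = -2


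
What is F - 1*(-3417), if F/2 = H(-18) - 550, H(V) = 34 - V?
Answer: 2421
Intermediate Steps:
F = -996 (F = 2*((34 - 1*(-18)) - 550) = 2*((34 + 18) - 550) = 2*(52 - 550) = 2*(-498) = -996)
F - 1*(-3417) = -996 - 1*(-3417) = -996 + 3417 = 2421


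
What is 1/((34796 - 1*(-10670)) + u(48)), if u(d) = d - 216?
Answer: 1/45298 ≈ 2.2076e-5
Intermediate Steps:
u(d) = -216 + d
1/((34796 - 1*(-10670)) + u(48)) = 1/((34796 - 1*(-10670)) + (-216 + 48)) = 1/((34796 + 10670) - 168) = 1/(45466 - 168) = 1/45298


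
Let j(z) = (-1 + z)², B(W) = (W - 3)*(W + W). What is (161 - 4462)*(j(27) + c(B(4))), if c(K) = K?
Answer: -2941884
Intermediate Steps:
B(W) = 2*W*(-3 + W) (B(W) = (-3 + W)*(2*W) = 2*W*(-3 + W))
(161 - 4462)*(j(27) + c(B(4))) = (161 - 4462)*((-1 + 27)² + 2*4*(-3 + 4)) = -4301*(26² + 2*4*1) = -4301*(676 + 8) = -4301*684 = -2941884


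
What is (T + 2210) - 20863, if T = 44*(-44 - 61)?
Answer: -23273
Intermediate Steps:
T = -4620 (T = 44*(-105) = -4620)
(T + 2210) - 20863 = (-4620 + 2210) - 20863 = -2410 - 20863 = -23273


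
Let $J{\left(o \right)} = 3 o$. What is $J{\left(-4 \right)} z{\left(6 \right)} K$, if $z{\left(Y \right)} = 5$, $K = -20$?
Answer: $1200$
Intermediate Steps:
$J{\left(-4 \right)} z{\left(6 \right)} K = 3 \left(-4\right) 5 \left(-20\right) = \left(-12\right) 5 \left(-20\right) = \left(-60\right) \left(-20\right) = 1200$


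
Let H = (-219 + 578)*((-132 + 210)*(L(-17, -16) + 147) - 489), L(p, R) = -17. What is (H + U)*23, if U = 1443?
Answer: 79721496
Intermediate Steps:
H = 3464709 (H = (-219 + 578)*((-132 + 210)*(-17 + 147) - 489) = 359*(78*130 - 489) = 359*(10140 - 489) = 359*9651 = 3464709)
(H + U)*23 = (3464709 + 1443)*23 = 3466152*23 = 79721496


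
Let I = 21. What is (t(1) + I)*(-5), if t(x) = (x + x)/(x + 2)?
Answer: -325/3 ≈ -108.33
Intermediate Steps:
t(x) = 2*x/(2 + x) (t(x) = (2*x)/(2 + x) = 2*x/(2 + x))
(t(1) + I)*(-5) = (2*1/(2 + 1) + 21)*(-5) = (2*1/3 + 21)*(-5) = (2*1*(⅓) + 21)*(-5) = (⅔ + 21)*(-5) = (65/3)*(-5) = -325/3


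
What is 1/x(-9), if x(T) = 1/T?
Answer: -9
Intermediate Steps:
1/x(-9) = 1/(1/(-9)) = 1/(-⅑) = -9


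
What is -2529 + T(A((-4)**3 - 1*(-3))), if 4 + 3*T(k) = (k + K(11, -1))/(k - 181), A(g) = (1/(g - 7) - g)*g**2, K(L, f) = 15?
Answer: -117027760282/46256037 ≈ -2530.0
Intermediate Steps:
A(g) = g**2*(1/(-7 + g) - g) (A(g) = (1/(-7 + g) - g)*g**2 = g**2*(1/(-7 + g) - g))
T(k) = -4/3 + (15 + k)/(3*(-181 + k)) (T(k) = -4/3 + ((k + 15)/(k - 181))/3 = -4/3 + ((15 + k)/(-181 + k))/3 = -4/3 + (15 + k)/(3*(-181 + k)))
-2529 + T(A((-4)**3 - 1*(-3))) = -2529 + (739/3 - ((-4)**3 - 1*(-3))**2*(1 - ((-4)**3 - 1*(-3))**2 + 7*((-4)**3 - 1*(-3)))/(-7 + ((-4)**3 - 1*(-3))))/(-181 + ((-4)**3 - 1*(-3))**2*(1 - ((-4)**3 - 1*(-3))**2 + 7*((-4)**3 - 1*(-3)))/(-7 + ((-4)**3 - 1*(-3)))) = -2529 + (739/3 - (-64 + 3)**2*(1 - (-64 + 3)**2 + 7*(-64 + 3))/(-7 + (-64 + 3)))/(-181 + (-64 + 3)**2*(1 - (-64 + 3)**2 + 7*(-64 + 3))/(-7 + (-64 + 3))) = -2529 + (739/3 - (-61)**2*(1 - 1*(-61)**2 + 7*(-61))/(-7 - 61))/(-181 + (-61)**2*(1 - 1*(-61)**2 + 7*(-61))/(-7 - 61)) = -2529 + (739/3 - 3721*(1 - 1*3721 - 427)/(-68))/(-181 + 3721*(1 - 1*3721 - 427)/(-68)) = -2529 + (739/3 - 3721*(-1)*(1 - 3721 - 427)/68)/(-181 + 3721*(-1/68)*(1 - 3721 - 427)) = -2529 + (739/3 - 3721*(-1)*(-4147)/68)/(-181 + 3721*(-1/68)*(-4147)) = -2529 + (739/3 - 1*15430987/68)/(-181 + 15430987/68) = -2529 + (739/3 - 15430987/68)/(15418679/68) = -2529 + (68/15418679)*(-46242709/204) = -2529 - 46242709/46256037 = -117027760282/46256037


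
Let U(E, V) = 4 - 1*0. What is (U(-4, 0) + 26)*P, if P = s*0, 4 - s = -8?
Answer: 0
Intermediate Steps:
U(E, V) = 4 (U(E, V) = 4 + 0 = 4)
s = 12 (s = 4 - 1*(-8) = 4 + 8 = 12)
P = 0 (P = 12*0 = 0)
(U(-4, 0) + 26)*P = (4 + 26)*0 = 30*0 = 0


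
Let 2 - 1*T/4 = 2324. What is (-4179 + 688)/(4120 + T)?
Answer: 3491/5168 ≈ 0.67550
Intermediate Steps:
T = -9288 (T = 8 - 4*2324 = 8 - 9296 = -9288)
(-4179 + 688)/(4120 + T) = (-4179 + 688)/(4120 - 9288) = -3491/(-5168) = -3491*(-1/5168) = 3491/5168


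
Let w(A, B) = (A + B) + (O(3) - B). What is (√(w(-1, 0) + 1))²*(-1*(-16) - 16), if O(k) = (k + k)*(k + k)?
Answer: 0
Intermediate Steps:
O(k) = 4*k² (O(k) = (2*k)*(2*k) = 4*k²)
w(A, B) = 36 + A (w(A, B) = (A + B) + (4*3² - B) = (A + B) + (4*9 - B) = (A + B) + (36 - B) = 36 + A)
(√(w(-1, 0) + 1))²*(-1*(-16) - 16) = (√((36 - 1) + 1))²*(-1*(-16) - 16) = (√(35 + 1))²*(16 - 16) = (√36)²*0 = 6²*0 = 36*0 = 0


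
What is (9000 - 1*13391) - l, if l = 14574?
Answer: -18965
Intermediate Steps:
(9000 - 1*13391) - l = (9000 - 1*13391) - 1*14574 = (9000 - 13391) - 14574 = -4391 - 14574 = -18965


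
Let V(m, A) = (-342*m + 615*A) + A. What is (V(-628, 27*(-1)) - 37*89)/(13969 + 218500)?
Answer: 194851/232469 ≈ 0.83818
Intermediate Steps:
V(m, A) = -342*m + 616*A
(V(-628, 27*(-1)) - 37*89)/(13969 + 218500) = ((-342*(-628) + 616*(27*(-1))) - 37*89)/(13969 + 218500) = ((214776 + 616*(-27)) - 3293)/232469 = ((214776 - 16632) - 3293)*(1/232469) = (198144 - 3293)*(1/232469) = 194851*(1/232469) = 194851/232469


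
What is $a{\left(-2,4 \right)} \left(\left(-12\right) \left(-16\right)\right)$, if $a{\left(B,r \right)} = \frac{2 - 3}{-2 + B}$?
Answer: $48$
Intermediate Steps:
$a{\left(B,r \right)} = - \frac{1}{-2 + B}$
$a{\left(-2,4 \right)} \left(\left(-12\right) \left(-16\right)\right) = - \frac{1}{-2 - 2} \left(\left(-12\right) \left(-16\right)\right) = - \frac{1}{-4} \cdot 192 = \left(-1\right) \left(- \frac{1}{4}\right) 192 = \frac{1}{4} \cdot 192 = 48$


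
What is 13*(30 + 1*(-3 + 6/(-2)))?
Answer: 312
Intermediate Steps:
13*(30 + 1*(-3 + 6/(-2))) = 13*(30 + 1*(-3 + 6*(-1/2))) = 13*(30 + 1*(-3 - 3)) = 13*(30 + 1*(-6)) = 13*(30 - 6) = 13*24 = 312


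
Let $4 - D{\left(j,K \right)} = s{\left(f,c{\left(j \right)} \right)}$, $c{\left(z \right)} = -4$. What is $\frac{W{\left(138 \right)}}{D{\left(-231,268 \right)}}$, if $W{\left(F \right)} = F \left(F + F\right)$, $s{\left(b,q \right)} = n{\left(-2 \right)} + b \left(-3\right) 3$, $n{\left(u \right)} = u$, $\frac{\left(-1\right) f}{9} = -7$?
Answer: $\frac{12696}{191} \approx 66.471$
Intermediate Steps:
$f = 63$ ($f = \left(-9\right) \left(-7\right) = 63$)
$s{\left(b,q \right)} = -2 - 9 b$ ($s{\left(b,q \right)} = -2 + b \left(-3\right) 3 = -2 + - 3 b 3 = -2 - 9 b$)
$D{\left(j,K \right)} = 573$ ($D{\left(j,K \right)} = 4 - \left(-2 - 567\right) = 4 - -569 = 4 + 569 = 573$)
$W{\left(F \right)} = 2 F^{2}$ ($W{\left(F \right)} = F 2 F = 2 F^{2}$)
$\frac{W{\left(138 \right)}}{D{\left(-231,268 \right)}} = \frac{2 \cdot 138^{2}}{573} = 2 \cdot 19044 \cdot \frac{1}{573} = 38088 \cdot \frac{1}{573} = \frac{12696}{191}$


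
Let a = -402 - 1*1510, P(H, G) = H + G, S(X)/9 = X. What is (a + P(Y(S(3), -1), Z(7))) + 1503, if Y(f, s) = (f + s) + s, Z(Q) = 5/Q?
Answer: -2683/7 ≈ -383.29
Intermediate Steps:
S(X) = 9*X
Y(f, s) = f + 2*s
P(H, G) = G + H
a = -1912 (a = -402 - 1510 = -1912)
(a + P(Y(S(3), -1), Z(7))) + 1503 = (-1912 + (5/7 + (9*3 + 2*(-1)))) + 1503 = (-1912 + (5*(⅐) + (27 - 2))) + 1503 = (-1912 + (5/7 + 25)) + 1503 = (-1912 + 180/7) + 1503 = -13204/7 + 1503 = -2683/7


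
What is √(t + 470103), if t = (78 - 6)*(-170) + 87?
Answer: 5*√18318 ≈ 676.72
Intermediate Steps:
t = -12153 (t = 72*(-170) + 87 = -12240 + 87 = -12153)
√(t + 470103) = √(-12153 + 470103) = √457950 = 5*√18318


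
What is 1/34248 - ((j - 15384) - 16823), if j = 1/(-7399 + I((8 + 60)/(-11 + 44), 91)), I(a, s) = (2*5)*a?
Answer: 268572331360303/8338942776 ≈ 32207.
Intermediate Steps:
I(a, s) = 10*a
j = -33/243487 (j = 1/(-7399 + 10*((8 + 60)/(-11 + 44))) = 1/(-7399 + 10*(68/33)) = 1/(-7399 + 680/33) = 1/(-243487/33) = -33/243487 ≈ -0.00013553)
1/34248 - ((j - 15384) - 16823) = 1/34248 - ((-33/243487 - 15384) - 16823) = 1/34248 - (-3745804041/243487 - 16823) = 1/34248 - 1*(-7841985842/243487) = 1/34248 + 7841985842/243487 = 268572331360303/8338942776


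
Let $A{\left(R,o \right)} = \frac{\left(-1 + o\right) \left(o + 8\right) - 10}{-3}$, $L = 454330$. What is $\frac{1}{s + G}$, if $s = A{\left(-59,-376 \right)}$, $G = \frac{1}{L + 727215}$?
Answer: $- \frac{1181545}{54637003889} \approx -2.1625 \cdot 10^{-5}$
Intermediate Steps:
$A{\left(R,o \right)} = \frac{10}{3} - \frac{\left(-1 + o\right) \left(8 + o\right)}{3}$ ($A{\left(R,o \right)} = \left(\left(-1 + o\right) \left(8 + o\right) - 10\right) \left(- \frac{1}{3}\right) = \left(-10 + \left(-1 + o\right) \left(8 + o\right)\right) \left(- \frac{1}{3}\right) = \frac{10}{3} - \frac{\left(-1 + o\right) \left(8 + o\right)}{3}$)
$G = \frac{1}{1181545}$ ($G = \frac{1}{454330 + 727215} = \frac{1}{1181545} \approx 8.4635 \cdot 10^{-7}$)
$s = -46242$ ($s = 6 - - \frac{2632}{3} - \frac{\left(-376\right)^{2}}{3} = 6 + \frac{2632}{3} - \frac{141376}{3} = -46242$)
$\frac{1}{s + G} = \frac{1}{-46242 + \frac{1}{1181545}} = \frac{1}{- \frac{54637003889}{1181545}} = - \frac{1181545}{54637003889}$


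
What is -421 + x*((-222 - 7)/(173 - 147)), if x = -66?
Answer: 2084/13 ≈ 160.31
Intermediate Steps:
-421 + x*((-222 - 7)/(173 - 147)) = -421 - 66*(-222 - 7)/(173 - 147) = -421 - (-15114)/26 = -421 - 66*(-229/26) = -421 + 7557/13 = 2084/13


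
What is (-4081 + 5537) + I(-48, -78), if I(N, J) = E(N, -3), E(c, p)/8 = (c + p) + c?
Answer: 664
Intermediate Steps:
E(c, p) = 8*p + 16*c (E(c, p) = 8*((c + p) + c) = 8*(p + 2*c) = 8*p + 16*c)
I(N, J) = -24 + 16*N (I(N, J) = 8*(-3) + 16*N = -24 + 16*N)
(-4081 + 5537) + I(-48, -78) = (-4081 + 5537) + (-24 + 16*(-48)) = 1456 + (-24 - 768) = 1456 - 792 = 664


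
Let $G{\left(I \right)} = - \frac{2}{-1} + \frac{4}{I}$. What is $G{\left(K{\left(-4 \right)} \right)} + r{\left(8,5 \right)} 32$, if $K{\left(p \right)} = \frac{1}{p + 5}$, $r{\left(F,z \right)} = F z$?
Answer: $1286$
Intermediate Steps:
$K{\left(p \right)} = \frac{1}{5 + p}$
$G{\left(I \right)} = 2 + \frac{4}{I}$ ($G{\left(I \right)} = \left(-2\right) \left(-1\right) + \frac{4}{I} = 2 + \frac{4}{I}$)
$G{\left(K{\left(-4 \right)} \right)} + r{\left(8,5 \right)} 32 = \left(2 + \frac{4}{\frac{1}{5 - 4}}\right) + 8 \cdot 5 \cdot 32 = \left(2 + \frac{4}{1^{-1}}\right) + 40 \cdot 32 = \left(2 + \frac{4}{1}\right) + 1280 = \left(2 + 4 \cdot 1\right) + 1280 = \left(2 + 4\right) + 1280 = 6 + 1280 = 1286$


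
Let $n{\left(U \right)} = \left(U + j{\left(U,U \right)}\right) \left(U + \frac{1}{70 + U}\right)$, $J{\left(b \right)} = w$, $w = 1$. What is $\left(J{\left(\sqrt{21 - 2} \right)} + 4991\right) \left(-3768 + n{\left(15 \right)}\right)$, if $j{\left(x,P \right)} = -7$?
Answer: $- \frac{1547879424}{85} \approx -1.821 \cdot 10^{7}$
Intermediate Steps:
$J{\left(b \right)} = 1$
$n{\left(U \right)} = \left(-7 + U\right) \left(U + \frac{1}{70 + U}\right)$ ($n{\left(U \right)} = \left(U - 7\right) \left(U + \frac{1}{70 + U}\right) = \left(-7 + U\right) \left(U + \frac{1}{70 + U}\right)$)
$\left(J{\left(\sqrt{21 - 2} \right)} + 4991\right) \left(-3768 + n{\left(15 \right)}\right) = \left(1 + 4991\right) \left(-3768 + \frac{-7 + 15^{3} - 7335 + 63 \cdot 15^{2}}{70 + 15}\right) = 4992 \left(-3768 + \frac{-7 + 3375 - 7335 + 63 \cdot 225}{85}\right) = 4992 \left(-3768 + \frac{-7 + 3375 - 7335 + 14175}{85}\right) = 4992 \left(-3768 + \frac{1}{85} \cdot 10208\right) = 4992 \left(-3768 + \frac{10208}{85}\right) = 4992 \left(- \frac{310072}{85}\right) = - \frac{1547879424}{85}$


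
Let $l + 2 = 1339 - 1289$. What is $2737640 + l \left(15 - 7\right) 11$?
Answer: $2741864$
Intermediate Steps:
$l = 48$ ($l = -2 + \left(1339 - 1289\right) = -2 + 50 = 48$)
$2737640 + l \left(15 - 7\right) 11 = 2737640 + 48 \left(15 - 7\right) 11 = 2737640 + 48 \cdot 8 \cdot 11 = 2737640 + 48 \cdot 88 = 2737640 + 4224 = 2741864$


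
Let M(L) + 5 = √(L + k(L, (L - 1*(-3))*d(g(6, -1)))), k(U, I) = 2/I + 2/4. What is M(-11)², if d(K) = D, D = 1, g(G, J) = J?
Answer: (10 - I*√43)²/4 ≈ 14.25 - 32.787*I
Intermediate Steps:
d(K) = 1
k(U, I) = ½ + 2/I (k(U, I) = 2/I + 2*(¼) = 2/I + ½ = ½ + 2/I)
M(L) = -5 + √(L + (7 + L)/(2*(3 + L))) (M(L) = -5 + √(L + (4 + (L - 1*(-3))*1)/(2*(((L - 1*(-3))*1)))) = -5 + √(L + (4 + (L + 3)*1)/(2*(((L + 3)*1)))) = -5 + √(L + (4 + (3 + L)*1)/(2*(((3 + L)*1)))) = -5 + √(L + (4 + (3 + L))/(2*(3 + L))) = -5 + √(L + (7 + L)/(2*(3 + L))))
M(-11)² = (-5 + √(4*(-11) + 14/(3 - 11) + 2*(-11)/(3 - 11))/2)² = (-5 + √(-44 + 14/(-8) + 2*(-11)/(-8))/2)² = (-5 + √(-44 + 14*(-⅛) + 2*(-11)*(-⅛))/2)² = (-5 + √(-44 - 7/4 + 11/4)/2)² = (-5 + √(-43)/2)² = (-5 + (I*√43)/2)² = (-5 + I*√43/2)²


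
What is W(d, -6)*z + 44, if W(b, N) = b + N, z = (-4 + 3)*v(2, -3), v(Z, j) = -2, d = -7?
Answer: 18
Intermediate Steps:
z = 2 (z = (-4 + 3)*(-2) = -1*(-2) = 2)
W(b, N) = N + b
W(d, -6)*z + 44 = (-6 - 7)*2 + 44 = -13*2 + 44 = -26 + 44 = 18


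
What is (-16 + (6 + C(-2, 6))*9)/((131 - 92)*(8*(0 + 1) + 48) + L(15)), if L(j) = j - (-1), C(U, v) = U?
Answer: 1/110 ≈ 0.0090909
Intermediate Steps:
L(j) = 1 + j (L(j) = j - 1*(-1) = j + 1 = 1 + j)
(-16 + (6 + C(-2, 6))*9)/((131 - 92)*(8*(0 + 1) + 48) + L(15)) = (-16 + (6 - 2)*9)/((131 - 92)*(8*(0 + 1) + 48) + (1 + 15)) = (-16 + 4*9)/(39*(8*1 + 48) + 16) = (-16 + 36)/(39*(8 + 48) + 16) = 20/(39*56 + 16) = 20/(2184 + 16) = 20/2200 = 20*(1/2200) = 1/110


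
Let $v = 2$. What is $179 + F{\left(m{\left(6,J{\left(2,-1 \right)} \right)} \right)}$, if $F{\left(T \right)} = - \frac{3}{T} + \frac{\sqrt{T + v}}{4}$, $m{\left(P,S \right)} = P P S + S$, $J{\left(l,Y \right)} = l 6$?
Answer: $\frac{26491}{148} + \frac{\sqrt{446}}{4} \approx 184.27$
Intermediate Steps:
$J{\left(l,Y \right)} = 6 l$
$m{\left(P,S \right)} = S + S P^{2}$ ($m{\left(P,S \right)} = P^{2} S + S = S P^{2} + S = S + S P^{2}$)
$F{\left(T \right)} = - \frac{3}{T} + \frac{\sqrt{2 + T}}{4}$ ($F{\left(T \right)} = - \frac{3}{T} + \frac{\sqrt{T + 2}}{4} = - \frac{3}{T} + \sqrt{2 + T} \frac{1}{4} = - \frac{3}{T} + \frac{\sqrt{2 + T}}{4}$)
$179 + F{\left(m{\left(6,J{\left(2,-1 \right)} \right)} \right)} = 179 - \left(3 \frac{1}{12 \left(1 + 6^{2}\right)} - \frac{\sqrt{2 + 6 \cdot 2 \left(1 + 6^{2}\right)}}{4}\right) = 179 - \left(3 \frac{1}{12 \left(1 + 36\right)} - \frac{\sqrt{2 + 12 \left(1 + 36\right)}}{4}\right) = 179 + \left(- \frac{3}{12 \cdot 37} + \frac{\sqrt{2 + 12 \cdot 37}}{4}\right) = 179 + \left(- \frac{3}{444} + \frac{\sqrt{2 + 444}}{4}\right) = 179 + \left(\left(-3\right) \frac{1}{444} + \frac{\sqrt{446}}{4}\right) = 179 - \left(\frac{1}{148} - \frac{\sqrt{446}}{4}\right) = \frac{26491}{148} + \frac{\sqrt{446}}{4}$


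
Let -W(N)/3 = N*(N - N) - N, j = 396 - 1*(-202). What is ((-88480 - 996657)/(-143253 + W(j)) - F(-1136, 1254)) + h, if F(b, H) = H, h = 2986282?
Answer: 422260160989/141459 ≈ 2.9850e+6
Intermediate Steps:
j = 598 (j = 396 + 202 = 598)
W(N) = 3*N (W(N) = -3*(N*(N - N) - N) = -3*(N*0 - N) = -3*(0 - N) = -(-3)*N = 3*N)
((-88480 - 996657)/(-143253 + W(j)) - F(-1136, 1254)) + h = ((-88480 - 996657)/(-143253 + 3*598) - 1*1254) + 2986282 = (-1085137/(-143253 + 1794) - 1254) + 2986282 = (-1085137/(-141459) - 1254) + 2986282 = (-1085137*(-1/141459) - 1254) + 2986282 = (1085137/141459 - 1254) + 2986282 = -176304449/141459 + 2986282 = 422260160989/141459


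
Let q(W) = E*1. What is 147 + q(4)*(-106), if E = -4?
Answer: 571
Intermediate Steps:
q(W) = -4 (q(W) = -4*1 = -4)
147 + q(4)*(-106) = 147 - 4*(-106) = 147 + 424 = 571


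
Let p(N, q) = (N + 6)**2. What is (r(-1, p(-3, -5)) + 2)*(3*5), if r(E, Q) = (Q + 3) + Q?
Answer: 345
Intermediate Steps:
p(N, q) = (6 + N)**2
r(E, Q) = 3 + 2*Q (r(E, Q) = (3 + Q) + Q = 3 + 2*Q)
(r(-1, p(-3, -5)) + 2)*(3*5) = ((3 + 2*(6 - 3)**2) + 2)*(3*5) = ((3 + 2*3**2) + 2)*15 = ((3 + 2*9) + 2)*15 = ((3 + 18) + 2)*15 = (21 + 2)*15 = 23*15 = 345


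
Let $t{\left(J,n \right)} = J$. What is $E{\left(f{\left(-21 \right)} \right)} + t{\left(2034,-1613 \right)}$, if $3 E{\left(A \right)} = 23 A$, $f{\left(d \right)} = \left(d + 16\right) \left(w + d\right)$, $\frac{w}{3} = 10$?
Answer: $1689$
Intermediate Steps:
$w = 30$ ($w = 3 \cdot 10 = 30$)
$f{\left(d \right)} = \left(16 + d\right) \left(30 + d\right)$ ($f{\left(d \right)} = \left(d + 16\right) \left(30 + d\right) = \left(16 + d\right) \left(30 + d\right)$)
$E{\left(A \right)} = \frac{23 A}{3}$
$E{\left(f{\left(-21 \right)} \right)} + t{\left(2034,-1613 \right)} = \frac{23 \left(480 + \left(-21\right)^{2} + 46 \left(-21\right)\right)}{3} + 2034 = \frac{23 \left(480 + 441 - 966\right)}{3} + 2034 = \frac{23}{3} \left(-45\right) + 2034 = -345 + 2034 = 1689$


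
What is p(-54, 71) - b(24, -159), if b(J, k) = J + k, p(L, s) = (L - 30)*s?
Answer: -5829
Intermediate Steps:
p(L, s) = s*(-30 + L) (p(L, s) = (-30 + L)*s = s*(-30 + L))
p(-54, 71) - b(24, -159) = 71*(-30 - 54) - (24 - 159) = 71*(-84) - 1*(-135) = -5964 + 135 = -5829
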